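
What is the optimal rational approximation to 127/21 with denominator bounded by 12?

73/12

Expand x = 127/21 as a continued fraction with the Euclidean algorithm:
  127 = 6*21 + 1, so a_0 = 6.
  21 = 21*1 + 0, so a_1 = 21.
so x = [6; 21].
Convergents (p_i = a_i*p_{i-1} + p_{i-2}, q_i = a_i*q_{i-1} + q_{i-2} with p_{-2}=0, p_{-1}=1, q_{-2}=1, q_{-1}=0), until the denominator exceeds 12:
  i=0: a_0=6, p_0 = 6*1 + 0 = 6, q_0 = 6*0 + 1 = 1.
  i=1: a_1=21, p_1 = 21*6 + 1 = 127, q_1 = 21*1 + 0 = 21.
q_1 = 21 > 12, so the last convergent with denominator <= 12 is p_0/q_0 = 6/1.
The closest fraction with denominator <= 12 is either p_0/q_0 or the intermediate fraction (k*p_0 + p_{-1})/(k*q_0 + q_{-1}) with the largest k >= 1 whose denominator stays <= 12; these approach x as k grows, and every other convergent or intermediate fraction in range is farther away.
Largest k: floor((12 - q_{-1})/q_0) = floor((12 - 0)/1) = 12 (using the seeds p_{-1} = 1, q_{-1} = 0).
That gives (12*6 + 1)/(12*1 + 0) = 73/12.
Compare the errors: |x - 6/1| = |127*1 - 6*21|/(21*1) = 1/21, and |x - 73/12| = |127*12 - 73*21|/(21*12) = 9/252.
Cross-multiplying, 9*21 = 189 < 252 = 1*252, so 9/252 is smaller: the intermediate fraction 73/12 is closer to x than 6/1.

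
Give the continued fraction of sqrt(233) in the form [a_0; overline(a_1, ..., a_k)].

[15; overline(3, 1, 3, 1, 1, 1, 1, 3, 1, 3, 30)]

Write x_i = (sqrt(233) + m_i)/d_i with (m_0, d_0) = (0, 1). a_0 = floor(sqrt(233)) = 15, since 15^2 = 225 <= 233 < 256 = 16^2.
Iterate m_{i+1} = d_i*a_i - m_i, d_{i+1} = (233 - m_{i+1}^2)/d_i, a_{i+1} = floor((a_0 + m_{i+1})/d_{i+1}):
  m_1 = 1*15 - 0 = 15, d_1 = (233 - 15^2)/1 = 8/1 = 8, a_1 = floor((15 + 15)/8) = 3.
  m_2 = 8*3 - 15 = 9, d_2 = (233 - 9^2)/8 = 152/8 = 19, a_2 = floor((15 + 9)/19) = 1.
  m_3 = 19*1 - 9 = 10, d_3 = (233 - 10^2)/19 = 133/19 = 7, a_3 = floor((15 + 10)/7) = 3.
  m_4 = 7*3 - 10 = 11, d_4 = (233 - 11^2)/7 = 112/7 = 16, a_4 = floor((15 + 11)/16) = 1.
  m_5 = 16*1 - 11 = 5, d_5 = (233 - 5^2)/16 = 208/16 = 13, a_5 = floor((15 + 5)/13) = 1.
  m_6 = 13*1 - 5 = 8, d_6 = (233 - 8^2)/13 = 169/13 = 13, a_6 = floor((15 + 8)/13) = 1.
  m_7 = 13*1 - 8 = 5, d_7 = (233 - 5^2)/13 = 208/13 = 16, a_7 = floor((15 + 5)/16) = 1.
  m_8 = 16*1 - 5 = 11, d_8 = (233 - 11^2)/16 = 112/16 = 7, a_8 = floor((15 + 11)/7) = 3.
  m_9 = 7*3 - 11 = 10, d_9 = (233 - 10^2)/7 = 133/7 = 19, a_9 = floor((15 + 10)/19) = 1.
  m_10 = 19*1 - 10 = 9, d_10 = (233 - 9^2)/19 = 152/19 = 8, a_10 = floor((15 + 9)/8) = 3.
  m_11 = 8*3 - 9 = 15, d_11 = (233 - 15^2)/8 = 8/8 = 1, a_11 = floor((15 + 15)/1) = 30.
  m_12 = 1*30 - 15 = 15, d_12 = (233 - 15^2)/1 = 8/1 = 8: (m_12, d_12) = (m_1, d_1) = (15, 8), so from here the quotients repeat a_1, ..., a_11; the period length is 11.
Hence the expansion of sqrt(233) is a_0 = 15 followed by the repeating block 3, 1, 3, 1, 1, 1, 1, 3, 1, 3, 30 (period 11).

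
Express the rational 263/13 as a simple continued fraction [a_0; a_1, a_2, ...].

Run the Euclidean algorithm on 263 and 13; the successive quotients are the partial quotients a_0, a_1, ... (each step inverts the fractional part left over by the previous one):
  263 = 20*13 + 3, so a_0 = 20.
  13 = 4*3 + 1, so a_1 = 4.
  3 = 3*1 + 0, so a_2 = 3.
The remainder reaches 0 after 3 divisions, so the expansion has 3 partial quotients, read off in order.

[20; 4, 3]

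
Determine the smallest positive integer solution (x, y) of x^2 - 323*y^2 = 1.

First expand sqrt(323) as a continued fraction. With x_i = (sqrt(323) + m_i)/d_i and (m_0, d_0) = (0, 1): a_0 = floor(sqrt(323)) = 17, since 17^2 = 289 <= 323 < 324 = 18^2.
Iterate m_{i+1} = d_i*a_i - m_i, d_{i+1} = (323 - m_{i+1}^2)/d_i, a_{i+1} = floor((a_0 + m_{i+1})/d_{i+1}):
  m_1 = 1*17 - 0 = 17, d_1 = (323 - 17^2)/1 = 34/1 = 34, a_1 = floor((17 + 17)/34) = 1.
  m_2 = 34*1 - 17 = 17, d_2 = (323 - 17^2)/34 = 34/34 = 1, a_2 = floor((17 + 17)/1) = 34.
  m_3 = 1*34 - 17 = 17, d_3 = (323 - 17^2)/1 = 34/1 = 34: (m_3, d_3) = (m_1, d_1) = (17, 34), so from here the quotients repeat a_1, a_2; the period length is 2.
So sqrt(323) = [17; (1, 34)] with period length k = 2.
k is even, so the fundamental solution of x^2 - 323y^2 = 1 is (p_{k-1}, q_{k-1}) = (p_1, q_1); compute convergents through index 1.
Convergents (p_i = a_i*p_{i-1} + p_{i-2}, q_i = a_i*q_{i-1} + q_{i-2} with p_{-2}=0, p_{-1}=1, q_{-2}=1, q_{-1}=0):
  i=0: a_0=17, p_0 = 17*1 + 0 = 17, q_0 = 17*0 + 1 = 1.
  i=1: a_1=1, p_1 = 1*17 + 1 = 18, q_1 = 1*1 + 0 = 1.
Check: 18^2 - 323*1^2 = 324 - 323 = 1, so (x, y) = (18, 1) solves the equation, and by the theorem it is the least positive solution.

(x, y) = (18, 1)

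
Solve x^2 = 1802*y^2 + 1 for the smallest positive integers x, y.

(x, y) = (849, 20)

First expand sqrt(1802) as a continued fraction. With x_i = (sqrt(1802) + m_i)/d_i and (m_0, d_0) = (0, 1): a_0 = floor(sqrt(1802)) = 42, since 42^2 = 1764 <= 1802 < 1849 = 43^2.
Iterate m_{i+1} = d_i*a_i - m_i, d_{i+1} = (1802 - m_{i+1}^2)/d_i, a_{i+1} = floor((a_0 + m_{i+1})/d_{i+1}):
  m_1 = 1*42 - 0 = 42, d_1 = (1802 - 42^2)/1 = 38/1 = 38, a_1 = floor((42 + 42)/38) = 2.
  m_2 = 38*2 - 42 = 34, d_2 = (1802 - 34^2)/38 = 646/38 = 17, a_2 = floor((42 + 34)/17) = 4.
  m_3 = 17*4 - 34 = 34, d_3 = (1802 - 34^2)/17 = 646/17 = 38, a_3 = floor((42 + 34)/38) = 2.
  m_4 = 38*2 - 34 = 42, d_4 = (1802 - 42^2)/38 = 38/38 = 1, a_4 = floor((42 + 42)/1) = 84.
  m_5 = 1*84 - 42 = 42, d_5 = (1802 - 42^2)/1 = 38/1 = 38: (m_5, d_5) = (m_1, d_1) = (42, 38), so from here the quotients repeat a_1, ..., a_4; the period length is 4.
So sqrt(1802) = [42; (2, 4, 2, 84)] with period length k = 4.
k is even, so the fundamental solution of x^2 - 1802y^2 = 1 is (p_{k-1}, q_{k-1}) = (p_3, q_3); compute convergents through index 3.
Convergents (p_i = a_i*p_{i-1} + p_{i-2}, q_i = a_i*q_{i-1} + q_{i-2} with p_{-2}=0, p_{-1}=1, q_{-2}=1, q_{-1}=0):
  i=0: a_0=42, p_0 = 42*1 + 0 = 42, q_0 = 42*0 + 1 = 1.
  i=1: a_1=2, p_1 = 2*42 + 1 = 85, q_1 = 2*1 + 0 = 2.
  i=2: a_2=4, p_2 = 4*85 + 42 = 382, q_2 = 4*2 + 1 = 9.
  i=3: a_3=2, p_3 = 2*382 + 85 = 849, q_3 = 2*9 + 2 = 20.
Check: 849^2 - 1802*20^2 = 720801 - 720800 = 1, so (x, y) = (849, 20) solves the equation, and by the theorem it is the least positive solution.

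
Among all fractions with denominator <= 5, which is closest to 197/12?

82/5

Expand x = 197/12 as a continued fraction with the Euclidean algorithm:
  197 = 16*12 + 5, so a_0 = 16.
  12 = 2*5 + 2, so a_1 = 2.
  5 = 2*2 + 1, so a_2 = 2.
  2 = 2*1 + 0, so a_3 = 2.
so x = [16; 2, 2, 2].
Convergents (p_i = a_i*p_{i-1} + p_{i-2}, q_i = a_i*q_{i-1} + q_{i-2} with p_{-2}=0, p_{-1}=1, q_{-2}=1, q_{-1}=0), until the denominator exceeds 5:
  i=0: a_0=16, p_0 = 16*1 + 0 = 16, q_0 = 16*0 + 1 = 1.
  i=1: a_1=2, p_1 = 2*16 + 1 = 33, q_1 = 2*1 + 0 = 2.
  i=2: a_2=2, p_2 = 2*33 + 16 = 82, q_2 = 2*2 + 1 = 5.
  i=3: a_3=2, p_3 = 2*82 + 33 = 197, q_3 = 2*5 + 2 = 12.
q_3 = 12 > 5, so the last convergent with denominator <= 5 is p_2/q_2 = 82/5.
The closest fraction with denominator <= 5 is either p_2/q_2 or the intermediate fraction (k*p_2 + p_1)/(k*q_2 + q_1) with the largest k >= 1 whose denominator stays <= 5; these approach x as k grows, and every other convergent or intermediate fraction in range is farther away.
Largest k: floor((5 - q_1)/q_2) = floor((5 - 2)/5) = 0.
Since k = 0, no intermediate fraction beyond p_2/q_2 has denominator <= 5, so the convergent 82/5 is the closest (its error is |197*5 - 82*12|/(12*5) = 1/60).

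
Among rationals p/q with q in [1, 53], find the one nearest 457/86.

Expand x = 457/86 as a continued fraction with the Euclidean algorithm:
  457 = 5*86 + 27, so a_0 = 5.
  86 = 3*27 + 5, so a_1 = 3.
  27 = 5*5 + 2, so a_2 = 5.
  5 = 2*2 + 1, so a_3 = 2.
  2 = 2*1 + 0, so a_4 = 2.
so x = [5; 3, 5, 2, 2].
Convergents (p_i = a_i*p_{i-1} + p_{i-2}, q_i = a_i*q_{i-1} + q_{i-2} with p_{-2}=0, p_{-1}=1, q_{-2}=1, q_{-1}=0), until the denominator exceeds 53:
  i=0: a_0=5, p_0 = 5*1 + 0 = 5, q_0 = 5*0 + 1 = 1.
  i=1: a_1=3, p_1 = 3*5 + 1 = 16, q_1 = 3*1 + 0 = 3.
  i=2: a_2=5, p_2 = 5*16 + 5 = 85, q_2 = 5*3 + 1 = 16.
  i=3: a_3=2, p_3 = 2*85 + 16 = 186, q_3 = 2*16 + 3 = 35.
  i=4: a_4=2, p_4 = 2*186 + 85 = 457, q_4 = 2*35 + 16 = 86.
q_4 = 86 > 53, so the last convergent with denominator <= 53 is p_3/q_3 = 186/35.
The closest fraction with denominator <= 53 is either p_3/q_3 or the intermediate fraction (k*p_3 + p_2)/(k*q_3 + q_2) with the largest k >= 1 whose denominator stays <= 53; these approach x as k grows, and every other convergent or intermediate fraction in range is farther away.
Largest k: floor((53 - q_2)/q_3) = floor((53 - 16)/35) = 1.
That gives (1*186 + 85)/(1*35 + 16) = 271/51.
Compare the errors: |x - 186/35| = |457*35 - 186*86|/(86*35) = 1/3010, and |x - 271/51| = |457*51 - 271*86|/(86*51) = 1/4386.
Cross-multiplying, 1*3010 = 3010 < 4386 = 1*4386, so 1/4386 is smaller: the intermediate fraction 271/51 is closer to x than 186/35.

271/51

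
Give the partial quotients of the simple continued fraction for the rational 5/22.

Run the Euclidean algorithm on 5 and 22; the successive quotients are the partial quotients a_0, a_1, ... (each step inverts the fractional part left over by the previous one):
  5 = 0*22 + 5, so a_0 = 0.
  22 = 4*5 + 2, so a_1 = 4.
  5 = 2*2 + 1, so a_2 = 2.
  2 = 2*1 + 0, so a_3 = 2.
The remainder reaches 0 after 4 divisions, so the expansion has 4 partial quotients, read off in order.

[0; 4, 2, 2]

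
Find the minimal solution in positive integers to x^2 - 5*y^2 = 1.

(x, y) = (9, 4)

First expand sqrt(5) as a continued fraction. With x_i = (sqrt(5) + m_i)/d_i and (m_0, d_0) = (0, 1): a_0 = floor(sqrt(5)) = 2, since 2^2 = 4 <= 5 < 9 = 3^2.
Iterate m_{i+1} = d_i*a_i - m_i, d_{i+1} = (5 - m_{i+1}^2)/d_i, a_{i+1} = floor((a_0 + m_{i+1})/d_{i+1}):
  m_1 = 1*2 - 0 = 2, d_1 = (5 - 2^2)/1 = 1/1 = 1, a_1 = floor((2 + 2)/1) = 4.
  m_2 = 1*4 - 2 = 2, d_2 = (5 - 2^2)/1 = 1/1 = 1: (m_2, d_2) = (m_1, d_1) = (2, 1), so from here the quotient a_1 repeats; the period length is 1.
So sqrt(5) = [2; (4)] with period length k = 1.
k is odd, so (p_{k-1}, q_{k-1}) only solves x^2 - 5y^2 = -1 and the fundamental solution of x^2 - 5y^2 = 1 is (p_{2k-1}, q_{2k-1}) = (p_1, q_1); compute convergents through index 1, running through the period twice.
Convergents (p_i = a_i*p_{i-1} + p_{i-2}, q_i = a_i*q_{i-1} + q_{i-2} with p_{-2}=0, p_{-1}=1, q_{-2}=1, q_{-1}=0):
  i=0: a_0=2, p_0 = 2*1 + 0 = 2, q_0 = 2*0 + 1 = 1.
  i=1: a_1=4, p_1 = 4*2 + 1 = 9, q_1 = 4*1 + 0 = 4.
Indeed p_0^2 - 5*q_0^2 = 4 - 5 = -1, not +1.
Check: 9^2 - 5*4^2 = 81 - 80 = 1, so (x, y) = (9, 4) solves the equation, and by the theorem it is the least positive solution.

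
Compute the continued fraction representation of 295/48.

[6; 6, 1, 6]

Run the Euclidean algorithm on 295 and 48; the successive quotients are the partial quotients a_0, a_1, ... (each step inverts the fractional part left over by the previous one):
  295 = 6*48 + 7, so a_0 = 6.
  48 = 6*7 + 6, so a_1 = 6.
  7 = 1*6 + 1, so a_2 = 1.
  6 = 6*1 + 0, so a_3 = 6.
The remainder reaches 0 after 4 divisions, so the expansion has 4 partial quotients, read off in order.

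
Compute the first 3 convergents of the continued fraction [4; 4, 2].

Using the convergent recurrence p_i = a_i*p_{i-1} + p_{i-2}, q_i = a_i*q_{i-1} + q_{i-2} with p_{-2}=0, p_{-1}=1, q_{-2}=1, q_{-1}=0:
  i=0: a_0=4, p_0 = 4*1 + 0 = 4, q_0 = 4*0 + 1 = 1.
  i=1: a_1=4, p_1 = 4*4 + 1 = 17, q_1 = 4*1 + 0 = 4.
  i=2: a_2=2, p_2 = 2*17 + 4 = 38, q_2 = 2*4 + 1 = 9.

4/1, 17/4, 38/9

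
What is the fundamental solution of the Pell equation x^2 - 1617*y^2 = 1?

(x, y) = (2234497, 55568)

First expand sqrt(1617) as a continued fraction. With x_i = (sqrt(1617) + m_i)/d_i and (m_0, d_0) = (0, 1): a_0 = floor(sqrt(1617)) = 40, since 40^2 = 1600 <= 1617 < 1681 = 41^2.
Iterate m_{i+1} = d_i*a_i - m_i, d_{i+1} = (1617 - m_{i+1}^2)/d_i, a_{i+1} = floor((a_0 + m_{i+1})/d_{i+1}):
  m_1 = 1*40 - 0 = 40, d_1 = (1617 - 40^2)/1 = 17/1 = 17, a_1 = floor((40 + 40)/17) = 4.
  m_2 = 17*4 - 40 = 28, d_2 = (1617 - 28^2)/17 = 833/17 = 49, a_2 = floor((40 + 28)/49) = 1.
  m_3 = 49*1 - 28 = 21, d_3 = (1617 - 21^2)/49 = 1176/49 = 24, a_3 = floor((40 + 21)/24) = 2.
  m_4 = 24*2 - 21 = 27, d_4 = (1617 - 27^2)/24 = 888/24 = 37, a_4 = floor((40 + 27)/37) = 1.
  m_5 = 37*1 - 27 = 10, d_5 = (1617 - 10^2)/37 = 1517/37 = 41, a_5 = floor((40 + 10)/41) = 1.
  m_6 = 41*1 - 10 = 31, d_6 = (1617 - 31^2)/41 = 656/41 = 16, a_6 = floor((40 + 31)/16) = 4.
  m_7 = 16*4 - 31 = 33, d_7 = (1617 - 33^2)/16 = 528/16 = 33, a_7 = floor((40 + 33)/33) = 2.
  m_8 = 33*2 - 33 = 33, d_8 = (1617 - 33^2)/33 = 528/33 = 16, a_8 = floor((40 + 33)/16) = 4.
  m_9 = 16*4 - 33 = 31, d_9 = (1617 - 31^2)/16 = 656/16 = 41, a_9 = floor((40 + 31)/41) = 1.
  m_10 = 41*1 - 31 = 10, d_10 = (1617 - 10^2)/41 = 1517/41 = 37, a_10 = floor((40 + 10)/37) = 1.
  m_11 = 37*1 - 10 = 27, d_11 = (1617 - 27^2)/37 = 888/37 = 24, a_11 = floor((40 + 27)/24) = 2.
  m_12 = 24*2 - 27 = 21, d_12 = (1617 - 21^2)/24 = 1176/24 = 49, a_12 = floor((40 + 21)/49) = 1.
  m_13 = 49*1 - 21 = 28, d_13 = (1617 - 28^2)/49 = 833/49 = 17, a_13 = floor((40 + 28)/17) = 4.
  m_14 = 17*4 - 28 = 40, d_14 = (1617 - 40^2)/17 = 17/17 = 1, a_14 = floor((40 + 40)/1) = 80.
  m_15 = 1*80 - 40 = 40, d_15 = (1617 - 40^2)/1 = 17/1 = 17: (m_15, d_15) = (m_1, d_1) = (40, 17), so from here the quotients repeat a_1, ..., a_14; the period length is 14.
So sqrt(1617) = [40; (4, 1, 2, 1, 1, 4, 2, 4, 1, 1, 2, 1, 4, 80)] with period length k = 14.
k is even, so the fundamental solution of x^2 - 1617y^2 = 1 is (p_{k-1}, q_{k-1}) = (p_13, q_13); compute convergents through index 13.
Convergents (p_i = a_i*p_{i-1} + p_{i-2}, q_i = a_i*q_{i-1} + q_{i-2} with p_{-2}=0, p_{-1}=1, q_{-2}=1, q_{-1}=0):
  i=0: a_0=40, p_0 = 40*1 + 0 = 40, q_0 = 40*0 + 1 = 1.
  i=1: a_1=4, p_1 = 4*40 + 1 = 161, q_1 = 4*1 + 0 = 4.
  i=2: a_2=1, p_2 = 1*161 + 40 = 201, q_2 = 1*4 + 1 = 5.
  i=3: a_3=2, p_3 = 2*201 + 161 = 563, q_3 = 2*5 + 4 = 14.
  i=4: a_4=1, p_4 = 1*563 + 201 = 764, q_4 = 1*14 + 5 = 19.
  i=5: a_5=1, p_5 = 1*764 + 563 = 1327, q_5 = 1*19 + 14 = 33.
  i=6: a_6=4, p_6 = 4*1327 + 764 = 6072, q_6 = 4*33 + 19 = 151.
  i=7: a_7=2, p_7 = 2*6072 + 1327 = 13471, q_7 = 2*151 + 33 = 335.
  i=8: a_8=4, p_8 = 4*13471 + 6072 = 59956, q_8 = 4*335 + 151 = 1491.
  i=9: a_9=1, p_9 = 1*59956 + 13471 = 73427, q_9 = 1*1491 + 335 = 1826.
  i=10: a_10=1, p_10 = 1*73427 + 59956 = 133383, q_10 = 1*1826 + 1491 = 3317.
  i=11: a_11=2, p_11 = 2*133383 + 73427 = 340193, q_11 = 2*3317 + 1826 = 8460.
  i=12: a_12=1, p_12 = 1*340193 + 133383 = 473576, q_12 = 1*8460 + 3317 = 11777.
  i=13: a_13=4, p_13 = 4*473576 + 340193 = 2234497, q_13 = 4*11777 + 8460 = 55568.
Check: 2234497^2 - 1617*55568^2 = 4992976843009 - 4992976843008 = 1, so (x, y) = (2234497, 55568) solves the equation, and by the theorem it is the least positive solution.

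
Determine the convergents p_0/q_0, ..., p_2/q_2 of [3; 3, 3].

3/1, 10/3, 33/10

Using the convergent recurrence p_i = a_i*p_{i-1} + p_{i-2}, q_i = a_i*q_{i-1} + q_{i-2} with p_{-2}=0, p_{-1}=1, q_{-2}=1, q_{-1}=0:
  i=0: a_0=3, p_0 = 3*1 + 0 = 3, q_0 = 3*0 + 1 = 1.
  i=1: a_1=3, p_1 = 3*3 + 1 = 10, q_1 = 3*1 + 0 = 3.
  i=2: a_2=3, p_2 = 3*10 + 3 = 33, q_2 = 3*3 + 1 = 10.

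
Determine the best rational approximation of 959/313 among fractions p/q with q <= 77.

Expand x = 959/313 as a continued fraction with the Euclidean algorithm:
  959 = 3*313 + 20, so a_0 = 3.
  313 = 15*20 + 13, so a_1 = 15.
  20 = 1*13 + 7, so a_2 = 1.
  13 = 1*7 + 6, so a_3 = 1.
  7 = 1*6 + 1, so a_4 = 1.
  6 = 6*1 + 0, so a_5 = 6.
so x = [3; 15, 1, 1, 1, 6].
Convergents (p_i = a_i*p_{i-1} + p_{i-2}, q_i = a_i*q_{i-1} + q_{i-2} with p_{-2}=0, p_{-1}=1, q_{-2}=1, q_{-1}=0), until the denominator exceeds 77:
  i=0: a_0=3, p_0 = 3*1 + 0 = 3, q_0 = 3*0 + 1 = 1.
  i=1: a_1=15, p_1 = 15*3 + 1 = 46, q_1 = 15*1 + 0 = 15.
  i=2: a_2=1, p_2 = 1*46 + 3 = 49, q_2 = 1*15 + 1 = 16.
  i=3: a_3=1, p_3 = 1*49 + 46 = 95, q_3 = 1*16 + 15 = 31.
  i=4: a_4=1, p_4 = 1*95 + 49 = 144, q_4 = 1*31 + 16 = 47.
  i=5: a_5=6, p_5 = 6*144 + 95 = 959, q_5 = 6*47 + 31 = 313.
q_5 = 313 > 77, so the last convergent with denominator <= 77 is p_4/q_4 = 144/47.
The closest fraction with denominator <= 77 is either p_4/q_4 or the intermediate fraction (k*p_4 + p_3)/(k*q_4 + q_3) with the largest k >= 1 whose denominator stays <= 77; these approach x as k grows, and every other convergent or intermediate fraction in range is farther away.
Largest k: floor((77 - q_3)/q_4) = floor((77 - 31)/47) = 0.
Since k = 0, no intermediate fraction beyond p_4/q_4 has denominator <= 77, so the convergent 144/47 is the closest (its error is |959*47 - 144*313|/(313*47) = 1/14711).

144/47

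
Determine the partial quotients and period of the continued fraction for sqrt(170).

[13; (26)]

Write x_i = (sqrt(170) + m_i)/d_i with (m_0, d_0) = (0, 1). a_0 = floor(sqrt(170)) = 13, since 13^2 = 169 <= 170 < 196 = 14^2.
Iterate m_{i+1} = d_i*a_i - m_i, d_{i+1} = (170 - m_{i+1}^2)/d_i, a_{i+1} = floor((a_0 + m_{i+1})/d_{i+1}):
  m_1 = 1*13 - 0 = 13, d_1 = (170 - 13^2)/1 = 1/1 = 1, a_1 = floor((13 + 13)/1) = 26.
  m_2 = 1*26 - 13 = 13, d_2 = (170 - 13^2)/1 = 1/1 = 1: (m_2, d_2) = (m_1, d_1) = (13, 1), so from here the quotient a_1 repeats; the period length is 1.
Hence the expansion of sqrt(170) is a_0 = 13 followed by the repeating block 26 (period 1).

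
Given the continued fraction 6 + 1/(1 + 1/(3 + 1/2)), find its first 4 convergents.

Using the convergent recurrence p_i = a_i*p_{i-1} + p_{i-2}, q_i = a_i*q_{i-1} + q_{i-2} with p_{-2}=0, p_{-1}=1, q_{-2}=1, q_{-1}=0:
  i=0: a_0=6, p_0 = 6*1 + 0 = 6, q_0 = 6*0 + 1 = 1.
  i=1: a_1=1, p_1 = 1*6 + 1 = 7, q_1 = 1*1 + 0 = 1.
  i=2: a_2=3, p_2 = 3*7 + 6 = 27, q_2 = 3*1 + 1 = 4.
  i=3: a_3=2, p_3 = 2*27 + 7 = 61, q_3 = 2*4 + 1 = 9.

6/1, 7/1, 27/4, 61/9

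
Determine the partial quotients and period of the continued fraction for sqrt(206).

Write x_i = (sqrt(206) + m_i)/d_i with (m_0, d_0) = (0, 1). a_0 = floor(sqrt(206)) = 14, since 14^2 = 196 <= 206 < 225 = 15^2.
Iterate m_{i+1} = d_i*a_i - m_i, d_{i+1} = (206 - m_{i+1}^2)/d_i, a_{i+1} = floor((a_0 + m_{i+1})/d_{i+1}):
  m_1 = 1*14 - 0 = 14, d_1 = (206 - 14^2)/1 = 10/1 = 10, a_1 = floor((14 + 14)/10) = 2.
  m_2 = 10*2 - 14 = 6, d_2 = (206 - 6^2)/10 = 170/10 = 17, a_2 = floor((14 + 6)/17) = 1.
  m_3 = 17*1 - 6 = 11, d_3 = (206 - 11^2)/17 = 85/17 = 5, a_3 = floor((14 + 11)/5) = 5.
  m_4 = 5*5 - 11 = 14, d_4 = (206 - 14^2)/5 = 10/5 = 2, a_4 = floor((14 + 14)/2) = 14.
  m_5 = 2*14 - 14 = 14, d_5 = (206 - 14^2)/2 = 10/2 = 5, a_5 = floor((14 + 14)/5) = 5.
  m_6 = 5*5 - 14 = 11, d_6 = (206 - 11^2)/5 = 85/5 = 17, a_6 = floor((14 + 11)/17) = 1.
  m_7 = 17*1 - 11 = 6, d_7 = (206 - 6^2)/17 = 170/17 = 10, a_7 = floor((14 + 6)/10) = 2.
  m_8 = 10*2 - 6 = 14, d_8 = (206 - 14^2)/10 = 10/10 = 1, a_8 = floor((14 + 14)/1) = 28.
  m_9 = 1*28 - 14 = 14, d_9 = (206 - 14^2)/1 = 10/1 = 10: (m_9, d_9) = (m_1, d_1) = (14, 10), so from here the quotients repeat a_1, ..., a_8; the period length is 8.
Hence the expansion of sqrt(206) is a_0 = 14 followed by the repeating block 2, 1, 5, 14, 5, 1, 2, 28 (period 8).

[14; (2, 1, 5, 14, 5, 1, 2, 28)]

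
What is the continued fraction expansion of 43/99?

[0; 2, 3, 3, 4]

Run the Euclidean algorithm on 43 and 99; the successive quotients are the partial quotients a_0, a_1, ... (each step inverts the fractional part left over by the previous one):
  43 = 0*99 + 43, so a_0 = 0.
  99 = 2*43 + 13, so a_1 = 2.
  43 = 3*13 + 4, so a_2 = 3.
  13 = 3*4 + 1, so a_3 = 3.
  4 = 4*1 + 0, so a_4 = 4.
The remainder reaches 0 after 5 divisions, so the expansion has 5 partial quotients, read off in order.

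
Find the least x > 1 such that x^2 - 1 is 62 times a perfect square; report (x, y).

First expand sqrt(62) as a continued fraction. With x_i = (sqrt(62) + m_i)/d_i and (m_0, d_0) = (0, 1): a_0 = floor(sqrt(62)) = 7, since 7^2 = 49 <= 62 < 64 = 8^2.
Iterate m_{i+1} = d_i*a_i - m_i, d_{i+1} = (62 - m_{i+1}^2)/d_i, a_{i+1} = floor((a_0 + m_{i+1})/d_{i+1}):
  m_1 = 1*7 - 0 = 7, d_1 = (62 - 7^2)/1 = 13/1 = 13, a_1 = floor((7 + 7)/13) = 1.
  m_2 = 13*1 - 7 = 6, d_2 = (62 - 6^2)/13 = 26/13 = 2, a_2 = floor((7 + 6)/2) = 6.
  m_3 = 2*6 - 6 = 6, d_3 = (62 - 6^2)/2 = 26/2 = 13, a_3 = floor((7 + 6)/13) = 1.
  m_4 = 13*1 - 6 = 7, d_4 = (62 - 7^2)/13 = 13/13 = 1, a_4 = floor((7 + 7)/1) = 14.
  m_5 = 1*14 - 7 = 7, d_5 = (62 - 7^2)/1 = 13/1 = 13: (m_5, d_5) = (m_1, d_1) = (7, 13), so from here the quotients repeat a_1, ..., a_4; the period length is 4.
So sqrt(62) = [7; (1, 6, 1, 14)] with period length k = 4.
k is even, so the fundamental solution of x^2 - 62y^2 = 1 is (p_{k-1}, q_{k-1}) = (p_3, q_3); compute convergents through index 3.
Convergents (p_i = a_i*p_{i-1} + p_{i-2}, q_i = a_i*q_{i-1} + q_{i-2} with p_{-2}=0, p_{-1}=1, q_{-2}=1, q_{-1}=0):
  i=0: a_0=7, p_0 = 7*1 + 0 = 7, q_0 = 7*0 + 1 = 1.
  i=1: a_1=1, p_1 = 1*7 + 1 = 8, q_1 = 1*1 + 0 = 1.
  i=2: a_2=6, p_2 = 6*8 + 7 = 55, q_2 = 6*1 + 1 = 7.
  i=3: a_3=1, p_3 = 1*55 + 8 = 63, q_3 = 1*7 + 1 = 8.
Check: 63^2 - 62*8^2 = 3969 - 3968 = 1, so (x, y) = (63, 8) solves the equation, and by the theorem it is the least positive solution.

(x, y) = (63, 8)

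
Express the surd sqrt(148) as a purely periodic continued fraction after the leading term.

Write x_i = (sqrt(148) + m_i)/d_i with (m_0, d_0) = (0, 1). a_0 = floor(sqrt(148)) = 12, since 12^2 = 144 <= 148 < 169 = 13^2.
Iterate m_{i+1} = d_i*a_i - m_i, d_{i+1} = (148 - m_{i+1}^2)/d_i, a_{i+1} = floor((a_0 + m_{i+1})/d_{i+1}):
  m_1 = 1*12 - 0 = 12, d_1 = (148 - 12^2)/1 = 4/1 = 4, a_1 = floor((12 + 12)/4) = 6.
  m_2 = 4*6 - 12 = 12, d_2 = (148 - 12^2)/4 = 4/4 = 1, a_2 = floor((12 + 12)/1) = 24.
  m_3 = 1*24 - 12 = 12, d_3 = (148 - 12^2)/1 = 4/1 = 4: (m_3, d_3) = (m_1, d_1) = (12, 4), so from here the quotients repeat a_1, a_2; the period length is 2.
Hence the expansion of sqrt(148) is a_0 = 12 followed by the repeating block 6, 24 (period 2).

[12; (6, 24)]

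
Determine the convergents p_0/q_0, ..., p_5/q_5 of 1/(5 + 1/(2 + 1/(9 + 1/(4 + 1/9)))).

Using the convergent recurrence p_i = a_i*p_{i-1} + p_{i-2}, q_i = a_i*q_{i-1} + q_{i-2} with p_{-2}=0, p_{-1}=1, q_{-2}=1, q_{-1}=0:
  i=0: a_0=0, p_0 = 0*1 + 0 = 0, q_0 = 0*0 + 1 = 1.
  i=1: a_1=5, p_1 = 5*0 + 1 = 1, q_1 = 5*1 + 0 = 5.
  i=2: a_2=2, p_2 = 2*1 + 0 = 2, q_2 = 2*5 + 1 = 11.
  i=3: a_3=9, p_3 = 9*2 + 1 = 19, q_3 = 9*11 + 5 = 104.
  i=4: a_4=4, p_4 = 4*19 + 2 = 78, q_4 = 4*104 + 11 = 427.
  i=5: a_5=9, p_5 = 9*78 + 19 = 721, q_5 = 9*427 + 104 = 3947.

0/1, 1/5, 2/11, 19/104, 78/427, 721/3947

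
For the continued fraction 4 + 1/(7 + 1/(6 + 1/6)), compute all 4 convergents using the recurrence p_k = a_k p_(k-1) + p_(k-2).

4/1, 29/7, 178/43, 1097/265

Using the convergent recurrence p_i = a_i*p_{i-1} + p_{i-2}, q_i = a_i*q_{i-1} + q_{i-2} with p_{-2}=0, p_{-1}=1, q_{-2}=1, q_{-1}=0:
  i=0: a_0=4, p_0 = 4*1 + 0 = 4, q_0 = 4*0 + 1 = 1.
  i=1: a_1=7, p_1 = 7*4 + 1 = 29, q_1 = 7*1 + 0 = 7.
  i=2: a_2=6, p_2 = 6*29 + 4 = 178, q_2 = 6*7 + 1 = 43.
  i=3: a_3=6, p_3 = 6*178 + 29 = 1097, q_3 = 6*43 + 7 = 265.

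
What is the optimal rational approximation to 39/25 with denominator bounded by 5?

Expand x = 39/25 as a continued fraction with the Euclidean algorithm:
  39 = 1*25 + 14, so a_0 = 1.
  25 = 1*14 + 11, so a_1 = 1.
  14 = 1*11 + 3, so a_2 = 1.
  11 = 3*3 + 2, so a_3 = 3.
  3 = 1*2 + 1, so a_4 = 1.
  2 = 2*1 + 0, so a_5 = 2.
so x = [1; 1, 1, 3, 1, 2].
Convergents (p_i = a_i*p_{i-1} + p_{i-2}, q_i = a_i*q_{i-1} + q_{i-2} with p_{-2}=0, p_{-1}=1, q_{-2}=1, q_{-1}=0), until the denominator exceeds 5:
  i=0: a_0=1, p_0 = 1*1 + 0 = 1, q_0 = 1*0 + 1 = 1.
  i=1: a_1=1, p_1 = 1*1 + 1 = 2, q_1 = 1*1 + 0 = 1.
  i=2: a_2=1, p_2 = 1*2 + 1 = 3, q_2 = 1*1 + 1 = 2.
  i=3: a_3=3, p_3 = 3*3 + 2 = 11, q_3 = 3*2 + 1 = 7.
q_3 = 7 > 5, so the last convergent with denominator <= 5 is p_2/q_2 = 3/2.
The closest fraction with denominator <= 5 is either p_2/q_2 or the intermediate fraction (k*p_2 + p_1)/(k*q_2 + q_1) with the largest k >= 1 whose denominator stays <= 5; these approach x as k grows, and every other convergent or intermediate fraction in range is farther away.
Largest k: floor((5 - q_1)/q_2) = floor((5 - 1)/2) = 2.
That gives (2*3 + 2)/(2*2 + 1) = 8/5.
Compare the errors: |x - 3/2| = |39*2 - 3*25|/(25*2) = 3/50, and |x - 8/5| = |39*5 - 8*25|/(25*5) = 5/125.
Cross-multiplying, 5*50 = 250 < 375 = 3*125, so 5/125 is smaller: the intermediate fraction 8/5 is closer to x than 3/2.

8/5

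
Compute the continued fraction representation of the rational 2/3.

Run the Euclidean algorithm on 2 and 3; the successive quotients are the partial quotients a_0, a_1, ... (each step inverts the fractional part left over by the previous one):
  2 = 0*3 + 2, so a_0 = 0.
  3 = 1*2 + 1, so a_1 = 1.
  2 = 2*1 + 0, so a_2 = 2.
The remainder reaches 0 after 3 divisions, so the expansion has 3 partial quotients, read off in order.

[0; 1, 2]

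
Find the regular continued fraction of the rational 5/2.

Run the Euclidean algorithm on 5 and 2; the successive quotients are the partial quotients a_0, a_1, ... (each step inverts the fractional part left over by the previous one):
  5 = 2*2 + 1, so a_0 = 2.
  2 = 2*1 + 0, so a_1 = 2.
The remainder reaches 0 after 2 divisions, so the expansion has 2 partial quotients, read off in order.

[2; 2]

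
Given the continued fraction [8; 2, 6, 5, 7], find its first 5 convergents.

8/1, 17/2, 110/13, 567/67, 4079/482

Using the convergent recurrence p_i = a_i*p_{i-1} + p_{i-2}, q_i = a_i*q_{i-1} + q_{i-2} with p_{-2}=0, p_{-1}=1, q_{-2}=1, q_{-1}=0:
  i=0: a_0=8, p_0 = 8*1 + 0 = 8, q_0 = 8*0 + 1 = 1.
  i=1: a_1=2, p_1 = 2*8 + 1 = 17, q_1 = 2*1 + 0 = 2.
  i=2: a_2=6, p_2 = 6*17 + 8 = 110, q_2 = 6*2 + 1 = 13.
  i=3: a_3=5, p_3 = 5*110 + 17 = 567, q_3 = 5*13 + 2 = 67.
  i=4: a_4=7, p_4 = 7*567 + 110 = 4079, q_4 = 7*67 + 13 = 482.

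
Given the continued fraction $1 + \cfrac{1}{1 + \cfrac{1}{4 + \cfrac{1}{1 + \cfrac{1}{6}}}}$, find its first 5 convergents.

1/1, 2/1, 9/5, 11/6, 75/41

Using the convergent recurrence p_i = a_i*p_{i-1} + p_{i-2}, q_i = a_i*q_{i-1} + q_{i-2} with p_{-2}=0, p_{-1}=1, q_{-2}=1, q_{-1}=0:
  i=0: a_0=1, p_0 = 1*1 + 0 = 1, q_0 = 1*0 + 1 = 1.
  i=1: a_1=1, p_1 = 1*1 + 1 = 2, q_1 = 1*1 + 0 = 1.
  i=2: a_2=4, p_2 = 4*2 + 1 = 9, q_2 = 4*1 + 1 = 5.
  i=3: a_3=1, p_3 = 1*9 + 2 = 11, q_3 = 1*5 + 1 = 6.
  i=4: a_4=6, p_4 = 6*11 + 9 = 75, q_4 = 6*6 + 5 = 41.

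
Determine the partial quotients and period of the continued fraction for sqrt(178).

Write x_i = (sqrt(178) + m_i)/d_i with (m_0, d_0) = (0, 1). a_0 = floor(sqrt(178)) = 13, since 13^2 = 169 <= 178 < 196 = 14^2.
Iterate m_{i+1} = d_i*a_i - m_i, d_{i+1} = (178 - m_{i+1}^2)/d_i, a_{i+1} = floor((a_0 + m_{i+1})/d_{i+1}):
  m_1 = 1*13 - 0 = 13, d_1 = (178 - 13^2)/1 = 9/1 = 9, a_1 = floor((13 + 13)/9) = 2.
  m_2 = 9*2 - 13 = 5, d_2 = (178 - 5^2)/9 = 153/9 = 17, a_2 = floor((13 + 5)/17) = 1.
  m_3 = 17*1 - 5 = 12, d_3 = (178 - 12^2)/17 = 34/17 = 2, a_3 = floor((13 + 12)/2) = 12.
  m_4 = 2*12 - 12 = 12, d_4 = (178 - 12^2)/2 = 34/2 = 17, a_4 = floor((13 + 12)/17) = 1.
  m_5 = 17*1 - 12 = 5, d_5 = (178 - 5^2)/17 = 153/17 = 9, a_5 = floor((13 + 5)/9) = 2.
  m_6 = 9*2 - 5 = 13, d_6 = (178 - 13^2)/9 = 9/9 = 1, a_6 = floor((13 + 13)/1) = 26.
  m_7 = 1*26 - 13 = 13, d_7 = (178 - 13^2)/1 = 9/1 = 9: (m_7, d_7) = (m_1, d_1) = (13, 9), so from here the quotients repeat a_1, ..., a_6; the period length is 6.
Hence the expansion of sqrt(178) is a_0 = 13 followed by the repeating block 2, 1, 12, 1, 2, 26 (period 6).

[13; (2, 1, 12, 1, 2, 26)]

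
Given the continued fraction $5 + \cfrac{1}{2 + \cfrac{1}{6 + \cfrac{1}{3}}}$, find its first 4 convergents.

5/1, 11/2, 71/13, 224/41

Using the convergent recurrence p_i = a_i*p_{i-1} + p_{i-2}, q_i = a_i*q_{i-1} + q_{i-2} with p_{-2}=0, p_{-1}=1, q_{-2}=1, q_{-1}=0:
  i=0: a_0=5, p_0 = 5*1 + 0 = 5, q_0 = 5*0 + 1 = 1.
  i=1: a_1=2, p_1 = 2*5 + 1 = 11, q_1 = 2*1 + 0 = 2.
  i=2: a_2=6, p_2 = 6*11 + 5 = 71, q_2 = 6*2 + 1 = 13.
  i=3: a_3=3, p_3 = 3*71 + 11 = 224, q_3 = 3*13 + 2 = 41.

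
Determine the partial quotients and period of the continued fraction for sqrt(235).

[15; (3, 30)]

Write x_i = (sqrt(235) + m_i)/d_i with (m_0, d_0) = (0, 1). a_0 = floor(sqrt(235)) = 15, since 15^2 = 225 <= 235 < 256 = 16^2.
Iterate m_{i+1} = d_i*a_i - m_i, d_{i+1} = (235 - m_{i+1}^2)/d_i, a_{i+1} = floor((a_0 + m_{i+1})/d_{i+1}):
  m_1 = 1*15 - 0 = 15, d_1 = (235 - 15^2)/1 = 10/1 = 10, a_1 = floor((15 + 15)/10) = 3.
  m_2 = 10*3 - 15 = 15, d_2 = (235 - 15^2)/10 = 10/10 = 1, a_2 = floor((15 + 15)/1) = 30.
  m_3 = 1*30 - 15 = 15, d_3 = (235 - 15^2)/1 = 10/1 = 10: (m_3, d_3) = (m_1, d_1) = (15, 10), so from here the quotients repeat a_1, a_2; the period length is 2.
Hence the expansion of sqrt(235) is a_0 = 15 followed by the repeating block 3, 30 (period 2).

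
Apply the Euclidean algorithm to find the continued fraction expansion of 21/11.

[1; 1, 10]

Run the Euclidean algorithm on 21 and 11; the successive quotients are the partial quotients a_0, a_1, ... (each step inverts the fractional part left over by the previous one):
  21 = 1*11 + 10, so a_0 = 1.
  11 = 1*10 + 1, so a_1 = 1.
  10 = 10*1 + 0, so a_2 = 10.
The remainder reaches 0 after 3 divisions, so the expansion has 3 partial quotients, read off in order.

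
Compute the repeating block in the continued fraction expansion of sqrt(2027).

[45; (45, 90)]

Write x_i = (sqrt(2027) + m_i)/d_i with (m_0, d_0) = (0, 1). a_0 = floor(sqrt(2027)) = 45, since 45^2 = 2025 <= 2027 < 2116 = 46^2.
Iterate m_{i+1} = d_i*a_i - m_i, d_{i+1} = (2027 - m_{i+1}^2)/d_i, a_{i+1} = floor((a_0 + m_{i+1})/d_{i+1}):
  m_1 = 1*45 - 0 = 45, d_1 = (2027 - 45^2)/1 = 2/1 = 2, a_1 = floor((45 + 45)/2) = 45.
  m_2 = 2*45 - 45 = 45, d_2 = (2027 - 45^2)/2 = 2/2 = 1, a_2 = floor((45 + 45)/1) = 90.
  m_3 = 1*90 - 45 = 45, d_3 = (2027 - 45^2)/1 = 2/1 = 2: (m_3, d_3) = (m_1, d_1) = (45, 2), so from here the quotients repeat a_1, a_2; the period length is 2.
Hence the expansion of sqrt(2027) is a_0 = 45 followed by the repeating block 45, 90 (period 2).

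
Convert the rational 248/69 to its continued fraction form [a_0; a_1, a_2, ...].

[3; 1, 1, 2, 6, 2]

Run the Euclidean algorithm on 248 and 69; the successive quotients are the partial quotients a_0, a_1, ... (each step inverts the fractional part left over by the previous one):
  248 = 3*69 + 41, so a_0 = 3.
  69 = 1*41 + 28, so a_1 = 1.
  41 = 1*28 + 13, so a_2 = 1.
  28 = 2*13 + 2, so a_3 = 2.
  13 = 6*2 + 1, so a_4 = 6.
  2 = 2*1 + 0, so a_5 = 2.
The remainder reaches 0 after 6 divisions, so the expansion has 6 partial quotients, read off in order.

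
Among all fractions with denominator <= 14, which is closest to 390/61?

32/5

Expand x = 390/61 as a continued fraction with the Euclidean algorithm:
  390 = 6*61 + 24, so a_0 = 6.
  61 = 2*24 + 13, so a_1 = 2.
  24 = 1*13 + 11, so a_2 = 1.
  13 = 1*11 + 2, so a_3 = 1.
  11 = 5*2 + 1, so a_4 = 5.
  2 = 2*1 + 0, so a_5 = 2.
so x = [6; 2, 1, 1, 5, 2].
Convergents (p_i = a_i*p_{i-1} + p_{i-2}, q_i = a_i*q_{i-1} + q_{i-2} with p_{-2}=0, p_{-1}=1, q_{-2}=1, q_{-1}=0), until the denominator exceeds 14:
  i=0: a_0=6, p_0 = 6*1 + 0 = 6, q_0 = 6*0 + 1 = 1.
  i=1: a_1=2, p_1 = 2*6 + 1 = 13, q_1 = 2*1 + 0 = 2.
  i=2: a_2=1, p_2 = 1*13 + 6 = 19, q_2 = 1*2 + 1 = 3.
  i=3: a_3=1, p_3 = 1*19 + 13 = 32, q_3 = 1*3 + 2 = 5.
  i=4: a_4=5, p_4 = 5*32 + 19 = 179, q_4 = 5*5 + 3 = 28.
q_4 = 28 > 14, so the last convergent with denominator <= 14 is p_3/q_3 = 32/5.
The closest fraction with denominator <= 14 is either p_3/q_3 or the intermediate fraction (k*p_3 + p_2)/(k*q_3 + q_2) with the largest k >= 1 whose denominator stays <= 14; these approach x as k grows, and every other convergent or intermediate fraction in range is farther away.
Largest k: floor((14 - q_2)/q_3) = floor((14 - 3)/5) = 2.
That gives (2*32 + 19)/(2*5 + 3) = 83/13.
Compare the errors: |x - 32/5| = |390*5 - 32*61|/(61*5) = 2/305, and |x - 83/13| = |390*13 - 83*61|/(61*13) = 7/793.
Cross-multiplying, 2*793 = 1586 < 2135 = 7*305, so 2/305 is smaller: the convergent 32/5 is closer to x than 83/13.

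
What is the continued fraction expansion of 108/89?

[1; 4, 1, 2, 6]

Run the Euclidean algorithm on 108 and 89; the successive quotients are the partial quotients a_0, a_1, ... (each step inverts the fractional part left over by the previous one):
  108 = 1*89 + 19, so a_0 = 1.
  89 = 4*19 + 13, so a_1 = 4.
  19 = 1*13 + 6, so a_2 = 1.
  13 = 2*6 + 1, so a_3 = 2.
  6 = 6*1 + 0, so a_4 = 6.
The remainder reaches 0 after 5 divisions, so the expansion has 5 partial quotients, read off in order.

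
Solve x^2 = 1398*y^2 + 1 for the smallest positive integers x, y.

(x, y) = (4866437, 130154)

First expand sqrt(1398) as a continued fraction. With x_i = (sqrt(1398) + m_i)/d_i and (m_0, d_0) = (0, 1): a_0 = floor(sqrt(1398)) = 37, since 37^2 = 1369 <= 1398 < 1444 = 38^2.
Iterate m_{i+1} = d_i*a_i - m_i, d_{i+1} = (1398 - m_{i+1}^2)/d_i, a_{i+1} = floor((a_0 + m_{i+1})/d_{i+1}):
  m_1 = 1*37 - 0 = 37, d_1 = (1398 - 37^2)/1 = 29/1 = 29, a_1 = floor((37 + 37)/29) = 2.
  m_2 = 29*2 - 37 = 21, d_2 = (1398 - 21^2)/29 = 957/29 = 33, a_2 = floor((37 + 21)/33) = 1.
  m_3 = 33*1 - 21 = 12, d_3 = (1398 - 12^2)/33 = 1254/33 = 38, a_3 = floor((37 + 12)/38) = 1.
  m_4 = 38*1 - 12 = 26, d_4 = (1398 - 26^2)/38 = 722/38 = 19, a_4 = floor((37 + 26)/19) = 3.
  m_5 = 19*3 - 26 = 31, d_5 = (1398 - 31^2)/19 = 437/19 = 23, a_5 = floor((37 + 31)/23) = 2.
  m_6 = 23*2 - 31 = 15, d_6 = (1398 - 15^2)/23 = 1173/23 = 51, a_6 = floor((37 + 15)/51) = 1.
  m_7 = 51*1 - 15 = 36, d_7 = (1398 - 36^2)/51 = 102/51 = 2, a_7 = floor((37 + 36)/2) = 36.
  m_8 = 2*36 - 36 = 36, d_8 = (1398 - 36^2)/2 = 102/2 = 51, a_8 = floor((37 + 36)/51) = 1.
  m_9 = 51*1 - 36 = 15, d_9 = (1398 - 15^2)/51 = 1173/51 = 23, a_9 = floor((37 + 15)/23) = 2.
  m_10 = 23*2 - 15 = 31, d_10 = (1398 - 31^2)/23 = 437/23 = 19, a_10 = floor((37 + 31)/19) = 3.
  m_11 = 19*3 - 31 = 26, d_11 = (1398 - 26^2)/19 = 722/19 = 38, a_11 = floor((37 + 26)/38) = 1.
  m_12 = 38*1 - 26 = 12, d_12 = (1398 - 12^2)/38 = 1254/38 = 33, a_12 = floor((37 + 12)/33) = 1.
  m_13 = 33*1 - 12 = 21, d_13 = (1398 - 21^2)/33 = 957/33 = 29, a_13 = floor((37 + 21)/29) = 2.
  m_14 = 29*2 - 21 = 37, d_14 = (1398 - 37^2)/29 = 29/29 = 1, a_14 = floor((37 + 37)/1) = 74.
  m_15 = 1*74 - 37 = 37, d_15 = (1398 - 37^2)/1 = 29/1 = 29: (m_15, d_15) = (m_1, d_1) = (37, 29), so from here the quotients repeat a_1, ..., a_14; the period length is 14.
So sqrt(1398) = [37; (2, 1, 1, 3, 2, 1, 36, 1, 2, 3, 1, 1, 2, 74)] with period length k = 14.
k is even, so the fundamental solution of x^2 - 1398y^2 = 1 is (p_{k-1}, q_{k-1}) = (p_13, q_13); compute convergents through index 13.
Convergents (p_i = a_i*p_{i-1} + p_{i-2}, q_i = a_i*q_{i-1} + q_{i-2} with p_{-2}=0, p_{-1}=1, q_{-2}=1, q_{-1}=0):
  i=0: a_0=37, p_0 = 37*1 + 0 = 37, q_0 = 37*0 + 1 = 1.
  i=1: a_1=2, p_1 = 2*37 + 1 = 75, q_1 = 2*1 + 0 = 2.
  i=2: a_2=1, p_2 = 1*75 + 37 = 112, q_2 = 1*2 + 1 = 3.
  i=3: a_3=1, p_3 = 1*112 + 75 = 187, q_3 = 1*3 + 2 = 5.
  i=4: a_4=3, p_4 = 3*187 + 112 = 673, q_4 = 3*5 + 3 = 18.
  i=5: a_5=2, p_5 = 2*673 + 187 = 1533, q_5 = 2*18 + 5 = 41.
  i=6: a_6=1, p_6 = 1*1533 + 673 = 2206, q_6 = 1*41 + 18 = 59.
  i=7: a_7=36, p_7 = 36*2206 + 1533 = 80949, q_7 = 36*59 + 41 = 2165.
  i=8: a_8=1, p_8 = 1*80949 + 2206 = 83155, q_8 = 1*2165 + 59 = 2224.
  i=9: a_9=2, p_9 = 2*83155 + 80949 = 247259, q_9 = 2*2224 + 2165 = 6613.
  i=10: a_10=3, p_10 = 3*247259 + 83155 = 824932, q_10 = 3*6613 + 2224 = 22063.
  i=11: a_11=1, p_11 = 1*824932 + 247259 = 1072191, q_11 = 1*22063 + 6613 = 28676.
  i=12: a_12=1, p_12 = 1*1072191 + 824932 = 1897123, q_12 = 1*28676 + 22063 = 50739.
  i=13: a_13=2, p_13 = 2*1897123 + 1072191 = 4866437, q_13 = 2*50739 + 28676 = 130154.
Check: 4866437^2 - 1398*130154^2 = 23682209074969 - 23682209074968 = 1, so (x, y) = (4866437, 130154) solves the equation, and by the theorem it is the least positive solution.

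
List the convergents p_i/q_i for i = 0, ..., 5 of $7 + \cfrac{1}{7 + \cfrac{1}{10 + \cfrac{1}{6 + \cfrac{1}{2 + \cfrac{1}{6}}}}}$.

7/1, 50/7, 507/71, 3092/433, 6691/937, 43238/6055

Using the convergent recurrence p_i = a_i*p_{i-1} + p_{i-2}, q_i = a_i*q_{i-1} + q_{i-2} with p_{-2}=0, p_{-1}=1, q_{-2}=1, q_{-1}=0:
  i=0: a_0=7, p_0 = 7*1 + 0 = 7, q_0 = 7*0 + 1 = 1.
  i=1: a_1=7, p_1 = 7*7 + 1 = 50, q_1 = 7*1 + 0 = 7.
  i=2: a_2=10, p_2 = 10*50 + 7 = 507, q_2 = 10*7 + 1 = 71.
  i=3: a_3=6, p_3 = 6*507 + 50 = 3092, q_3 = 6*71 + 7 = 433.
  i=4: a_4=2, p_4 = 2*3092 + 507 = 6691, q_4 = 2*433 + 71 = 937.
  i=5: a_5=6, p_5 = 6*6691 + 3092 = 43238, q_5 = 6*937 + 433 = 6055.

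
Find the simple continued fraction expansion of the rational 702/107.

Run the Euclidean algorithm on 702 and 107; the successive quotients are the partial quotients a_0, a_1, ... (each step inverts the fractional part left over by the previous one):
  702 = 6*107 + 60, so a_0 = 6.
  107 = 1*60 + 47, so a_1 = 1.
  60 = 1*47 + 13, so a_2 = 1.
  47 = 3*13 + 8, so a_3 = 3.
  13 = 1*8 + 5, so a_4 = 1.
  8 = 1*5 + 3, so a_5 = 1.
  5 = 1*3 + 2, so a_6 = 1.
  3 = 1*2 + 1, so a_7 = 1.
  2 = 2*1 + 0, so a_8 = 2.
The remainder reaches 0 after 9 divisions, so the expansion has 9 partial quotients, read off in order.

[6; 1, 1, 3, 1, 1, 1, 1, 2]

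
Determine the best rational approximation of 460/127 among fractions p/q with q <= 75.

163/45

Expand x = 460/127 as a continued fraction with the Euclidean algorithm:
  460 = 3*127 + 79, so a_0 = 3.
  127 = 1*79 + 48, so a_1 = 1.
  79 = 1*48 + 31, so a_2 = 1.
  48 = 1*31 + 17, so a_3 = 1.
  31 = 1*17 + 14, so a_4 = 1.
  17 = 1*14 + 3, so a_5 = 1.
  14 = 4*3 + 2, so a_6 = 4.
  3 = 1*2 + 1, so a_7 = 1.
  2 = 2*1 + 0, so a_8 = 2.
so x = [3; 1, 1, 1, 1, 1, 4, 1, 2].
Convergents (p_i = a_i*p_{i-1} + p_{i-2}, q_i = a_i*q_{i-1} + q_{i-2} with p_{-2}=0, p_{-1}=1, q_{-2}=1, q_{-1}=0), until the denominator exceeds 75:
  i=0: a_0=3, p_0 = 3*1 + 0 = 3, q_0 = 3*0 + 1 = 1.
  i=1: a_1=1, p_1 = 1*3 + 1 = 4, q_1 = 1*1 + 0 = 1.
  i=2: a_2=1, p_2 = 1*4 + 3 = 7, q_2 = 1*1 + 1 = 2.
  i=3: a_3=1, p_3 = 1*7 + 4 = 11, q_3 = 1*2 + 1 = 3.
  i=4: a_4=1, p_4 = 1*11 + 7 = 18, q_4 = 1*3 + 2 = 5.
  i=5: a_5=1, p_5 = 1*18 + 11 = 29, q_5 = 1*5 + 3 = 8.
  i=6: a_6=4, p_6 = 4*29 + 18 = 134, q_6 = 4*8 + 5 = 37.
  i=7: a_7=1, p_7 = 1*134 + 29 = 163, q_7 = 1*37 + 8 = 45.
  i=8: a_8=2, p_8 = 2*163 + 134 = 460, q_8 = 2*45 + 37 = 127.
q_8 = 127 > 75, so the last convergent with denominator <= 75 is p_7/q_7 = 163/45.
The closest fraction with denominator <= 75 is either p_7/q_7 or the intermediate fraction (k*p_7 + p_6)/(k*q_7 + q_6) with the largest k >= 1 whose denominator stays <= 75; these approach x as k grows, and every other convergent or intermediate fraction in range is farther away.
Largest k: floor((75 - q_6)/q_7) = floor((75 - 37)/45) = 0.
Since k = 0, no intermediate fraction beyond p_7/q_7 has denominator <= 75, so the convergent 163/45 is the closest (its error is |460*45 - 163*127|/(127*45) = 1/5715).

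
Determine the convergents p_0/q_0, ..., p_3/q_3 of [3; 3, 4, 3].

3/1, 10/3, 43/13, 139/42

Using the convergent recurrence p_i = a_i*p_{i-1} + p_{i-2}, q_i = a_i*q_{i-1} + q_{i-2} with p_{-2}=0, p_{-1}=1, q_{-2}=1, q_{-1}=0:
  i=0: a_0=3, p_0 = 3*1 + 0 = 3, q_0 = 3*0 + 1 = 1.
  i=1: a_1=3, p_1 = 3*3 + 1 = 10, q_1 = 3*1 + 0 = 3.
  i=2: a_2=4, p_2 = 4*10 + 3 = 43, q_2 = 4*3 + 1 = 13.
  i=3: a_3=3, p_3 = 3*43 + 10 = 139, q_3 = 3*13 + 3 = 42.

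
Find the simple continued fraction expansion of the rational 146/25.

Run the Euclidean algorithm on 146 and 25; the successive quotients are the partial quotients a_0, a_1, ... (each step inverts the fractional part left over by the previous one):
  146 = 5*25 + 21, so a_0 = 5.
  25 = 1*21 + 4, so a_1 = 1.
  21 = 5*4 + 1, so a_2 = 5.
  4 = 4*1 + 0, so a_3 = 4.
The remainder reaches 0 after 4 divisions, so the expansion has 4 partial quotients, read off in order.

[5; 1, 5, 4]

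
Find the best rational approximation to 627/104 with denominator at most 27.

163/27

Expand x = 627/104 as a continued fraction with the Euclidean algorithm:
  627 = 6*104 + 3, so a_0 = 6.
  104 = 34*3 + 2, so a_1 = 34.
  3 = 1*2 + 1, so a_2 = 1.
  2 = 2*1 + 0, so a_3 = 2.
so x = [6; 34, 1, 2].
Convergents (p_i = a_i*p_{i-1} + p_{i-2}, q_i = a_i*q_{i-1} + q_{i-2} with p_{-2}=0, p_{-1}=1, q_{-2}=1, q_{-1}=0), until the denominator exceeds 27:
  i=0: a_0=6, p_0 = 6*1 + 0 = 6, q_0 = 6*0 + 1 = 1.
  i=1: a_1=34, p_1 = 34*6 + 1 = 205, q_1 = 34*1 + 0 = 34.
q_1 = 34 > 27, so the last convergent with denominator <= 27 is p_0/q_0 = 6/1.
The closest fraction with denominator <= 27 is either p_0/q_0 or the intermediate fraction (k*p_0 + p_{-1})/(k*q_0 + q_{-1}) with the largest k >= 1 whose denominator stays <= 27; these approach x as k grows, and every other convergent or intermediate fraction in range is farther away.
Largest k: floor((27 - q_{-1})/q_0) = floor((27 - 0)/1) = 27 (using the seeds p_{-1} = 1, q_{-1} = 0).
That gives (27*6 + 1)/(27*1 + 0) = 163/27.
Compare the errors: |x - 6/1| = |627*1 - 6*104|/(104*1) = 3/104, and |x - 163/27| = |627*27 - 163*104|/(104*27) = 23/2808.
Cross-multiplying, 23*104 = 2392 < 8424 = 3*2808, so 23/2808 is smaller: the intermediate fraction 163/27 is closer to x than 6/1.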